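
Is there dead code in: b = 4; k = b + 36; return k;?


b is read by k's definition; k is returned
No dead code


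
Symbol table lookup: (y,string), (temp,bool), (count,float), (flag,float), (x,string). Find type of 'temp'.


Lookup 'temp' → type bool


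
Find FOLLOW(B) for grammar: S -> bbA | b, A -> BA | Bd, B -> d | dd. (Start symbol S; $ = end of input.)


$ ∈ FOLLOW(S). For each A -> αBβ: add FIRST(β)\{ε} to FOLLOW(B); if β nullable, add FOLLOW(A).
FOLLOW(B) = {d}


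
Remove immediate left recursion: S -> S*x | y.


Left-recursive alternatives: S*x; non-recursive: y
Introduce S': S -> yS', S' -> *xS' | ε


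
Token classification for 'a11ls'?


Pattern: letter/underscore followed by alphanumerics, not a keyword
Type: IDENTIFIER


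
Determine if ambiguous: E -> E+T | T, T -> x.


precedence layered via separate nonterminal T: deterministic
Unambiguous


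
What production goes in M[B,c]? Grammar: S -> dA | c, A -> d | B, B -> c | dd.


For [B, c]: 'c' ∈ FIRST(c)
Entry: B -> c


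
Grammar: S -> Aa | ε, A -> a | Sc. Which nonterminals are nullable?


A nonterminal is nullable iff some alternative derives ε (directly, or every symbol in it is nullable)
Nullable: {S}


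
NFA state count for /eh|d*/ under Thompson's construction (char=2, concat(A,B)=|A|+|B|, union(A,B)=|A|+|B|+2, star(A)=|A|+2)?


Syntax tree has 3 char leaf(s), 1 union(s), 1 star(s)
chars contribute 3×2 = 6; each union adds +2; each star adds +2
Total: 6 + 2 + 2 = 10 states


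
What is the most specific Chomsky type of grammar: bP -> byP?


LHS has context (more than one symbol) and |LHS| ≤ |RHS|
Classification: Type 1 (Context-Sensitive)


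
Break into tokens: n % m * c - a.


Scan left to right, longest-match per lexeme
Tokens: ID(n), OP(%), ID(m), OP(*), ID(c), OP(-), ID(a)


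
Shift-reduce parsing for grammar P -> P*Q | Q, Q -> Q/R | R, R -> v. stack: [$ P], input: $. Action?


start symbol P on stack, input exhausted
Action: accept


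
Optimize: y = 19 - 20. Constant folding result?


19 - 20 = -1 at compile time
Optimized: y = -1


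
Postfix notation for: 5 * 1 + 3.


Left to right (same or higher precedence on left)
Postfix: 5 1 * 3 +


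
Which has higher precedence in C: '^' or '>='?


'>=' is relational (level 7); '^' is bitwise XOR (level 4)
Higher level binds tighter
'>=' has higher precedence than '^'


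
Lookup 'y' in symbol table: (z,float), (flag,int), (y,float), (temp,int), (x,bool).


Lookup 'y' → type float


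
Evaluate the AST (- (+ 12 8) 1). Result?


Evaluate inner: (+ 12 8) = 20
Evaluate root: (- 20 1) = 19
Result: 19


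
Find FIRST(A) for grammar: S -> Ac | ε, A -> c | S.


Per alternative of A: FIRST(c) = {c}; FIRST(S) = {c, ε}
FIRST(A) = {c, ε}


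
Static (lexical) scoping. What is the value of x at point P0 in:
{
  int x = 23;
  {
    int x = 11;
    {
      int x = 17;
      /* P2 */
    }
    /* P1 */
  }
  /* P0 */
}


x declared in the same block as P0
x = 23


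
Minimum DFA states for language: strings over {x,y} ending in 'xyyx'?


Track the longest suffix of input matching a prefix of 'xyyx': 5 classes (prefixes of length 0..4)
Minimal DFA: 5 states


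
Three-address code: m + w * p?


Break into single-operator statements:
t1 = w * p
t2 = m + t1


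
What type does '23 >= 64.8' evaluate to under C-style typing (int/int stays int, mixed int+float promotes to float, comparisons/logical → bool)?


Operand types: int >= float
Rule: comparison yields bool
Result type: bool


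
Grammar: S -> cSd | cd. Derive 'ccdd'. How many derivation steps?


Derivation: S => cSd => ccdd
Steps: 2


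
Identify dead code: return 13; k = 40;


statement follows a return and is unreachable
Dead: 'k = 40'


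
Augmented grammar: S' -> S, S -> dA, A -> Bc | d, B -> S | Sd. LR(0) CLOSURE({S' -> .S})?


Start: S' -> .S
For each item with dot before a nonterminal B, add B -> .γ for every B-production
Closure: [S' -> .S, S -> .dA]


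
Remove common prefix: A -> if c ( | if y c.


Common prefix: 'if'
Factored: A -> if A', A' -> c ( | y c


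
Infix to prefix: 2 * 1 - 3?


left-to-right (same/higher precedence on left): tree is (- (* 2 1) 3)
Prefix: - * 2 1 3


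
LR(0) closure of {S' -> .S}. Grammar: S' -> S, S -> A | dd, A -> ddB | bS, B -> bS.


Start: S' -> .S
For each item with dot before a nonterminal B, add B -> .γ for every B-production
Closure: [S' -> .S, S -> .A, S -> .dd, A -> .ddB, A -> .bS]


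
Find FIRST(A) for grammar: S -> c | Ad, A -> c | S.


Per alternative of A: FIRST(c) = {c}; FIRST(S) = {c}
FIRST(A) = {c}


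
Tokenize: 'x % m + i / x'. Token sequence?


Scan left to right, longest-match per lexeme
Tokens: ID(x), OP(%), ID(m), OP(+), ID(i), OP(/), ID(x)


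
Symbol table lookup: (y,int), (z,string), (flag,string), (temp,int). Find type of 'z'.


Lookup 'z' → type string


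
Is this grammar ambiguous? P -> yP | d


right-linear, alternatives start with distinct terminals 'y' vs 'd': unique leftmost derivation
Unambiguous


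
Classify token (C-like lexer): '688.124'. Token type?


Pattern: digits with a decimal point
Type: FLOAT_LITERAL


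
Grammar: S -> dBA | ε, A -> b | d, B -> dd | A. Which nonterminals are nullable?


A nonterminal is nullable iff some alternative derives ε (directly, or every symbol in it is nullable)
Nullable: {S}


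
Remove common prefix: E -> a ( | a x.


Common prefix: 'a'
Factored: E -> a E', E' -> ( | x


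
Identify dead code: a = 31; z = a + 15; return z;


a is read by z's definition; z is returned
No dead code


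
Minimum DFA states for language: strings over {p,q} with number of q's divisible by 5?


Track (count of q) mod 5: states 0..4, accept at 0
Minimal DFA: 5 states


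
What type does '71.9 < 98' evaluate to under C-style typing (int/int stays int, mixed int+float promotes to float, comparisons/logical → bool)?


Operand types: float < int
Rule: comparison yields bool
Result type: bool


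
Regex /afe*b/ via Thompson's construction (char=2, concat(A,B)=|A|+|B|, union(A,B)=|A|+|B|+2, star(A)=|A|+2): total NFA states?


Syntax tree has 4 char leaf(s), 0 union(s), 1 star(s)
chars contribute 4×2 = 8; each union adds +2; each star adds +2
Total: 8 + 0 + 2 = 10 states


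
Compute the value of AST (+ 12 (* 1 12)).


Evaluate inner: (* 1 12) = 12
Evaluate root: (+ 12 12) = 24
Result: 24


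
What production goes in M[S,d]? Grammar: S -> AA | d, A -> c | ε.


For [S, d]: 'd' ∈ FIRST(d)
Entry: S -> d


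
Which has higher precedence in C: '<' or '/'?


'/' is multiplicative (level 10); '<' is relational (level 7)
Higher level binds tighter
'/' has higher precedence than '<'


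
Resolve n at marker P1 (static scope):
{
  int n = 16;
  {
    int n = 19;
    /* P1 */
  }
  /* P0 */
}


n declared in the same block as P1
n = 19


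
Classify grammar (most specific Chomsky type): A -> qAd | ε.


Single nonterminal LHS, but q^n d^n is not regular
Classification: Type 2 (Context-Free)


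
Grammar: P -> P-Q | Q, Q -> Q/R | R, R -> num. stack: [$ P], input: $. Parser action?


start symbol P on stack, input exhausted
Action: accept


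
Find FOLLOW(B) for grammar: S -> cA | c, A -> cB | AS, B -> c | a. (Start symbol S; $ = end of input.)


$ ∈ FOLLOW(S). For each A -> αBβ: add FIRST(β)\{ε} to FOLLOW(B); if β nullable, add FOLLOW(A).
FOLLOW(B) = {$, c}


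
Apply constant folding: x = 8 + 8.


8 + 8 = 16 at compile time
Optimized: x = 16


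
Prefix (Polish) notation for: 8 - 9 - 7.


left-to-right (same/higher precedence on left): tree is (- (- 8 9) 7)
Prefix: - - 8 9 7


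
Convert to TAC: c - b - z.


Break into single-operator statements:
t1 = c - b
t2 = t1 - z


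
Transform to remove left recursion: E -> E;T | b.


Left-recursive alternatives: E;T; non-recursive: b
Introduce E': E -> bE', E' -> ;TE' | ε


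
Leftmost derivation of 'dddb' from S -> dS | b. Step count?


Derivation: S => dS => ddS => dddS => dddb
Steps: 4


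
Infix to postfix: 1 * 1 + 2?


Left to right (same or higher precedence on left)
Postfix: 1 1 * 2 +


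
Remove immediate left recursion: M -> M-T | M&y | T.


Left-recursive alternatives: M-T, M&y; non-recursive: T
Introduce M': M -> TM', M' -> -TM' | &yM' | ε


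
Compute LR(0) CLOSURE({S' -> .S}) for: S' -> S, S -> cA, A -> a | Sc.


Start: S' -> .S
For each item with dot before a nonterminal B, add B -> .γ for every B-production
Closure: [S' -> .S, S -> .cA]


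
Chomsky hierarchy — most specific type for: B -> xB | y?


Right-linear: every RHS is a terminal or a terminal followed by one nonterminal
Classification: Type 3 (Regular)


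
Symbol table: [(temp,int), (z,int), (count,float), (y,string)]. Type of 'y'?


Lookup 'y' → type string


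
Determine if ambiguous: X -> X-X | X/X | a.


'a-a/a' has two parse trees (no precedence encoded between - and /)
Ambiguous


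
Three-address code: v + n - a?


Break into single-operator statements:
t1 = v + n
t2 = t1 - a


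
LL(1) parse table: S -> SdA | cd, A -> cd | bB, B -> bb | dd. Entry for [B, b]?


For [B, b]: 'b' ∈ FIRST(bb)
Entry: B -> bb


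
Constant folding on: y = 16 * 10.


16 * 10 = 160 at compile time
Optimized: y = 160


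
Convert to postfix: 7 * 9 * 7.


Left to right (same or higher precedence on left)
Postfix: 7 9 * 7 *


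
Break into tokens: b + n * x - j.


Scan left to right, longest-match per lexeme
Tokens: ID(b), OP(+), ID(n), OP(*), ID(x), OP(-), ID(j)


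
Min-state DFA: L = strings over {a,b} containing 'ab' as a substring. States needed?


KMP-style automaton: 2 progress states + 1 absorbing accept = 3
Minimal DFA: 3 states


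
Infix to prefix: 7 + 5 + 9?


left-to-right (same/higher precedence on left): tree is (+ (+ 7 5) 9)
Prefix: + + 7 5 9


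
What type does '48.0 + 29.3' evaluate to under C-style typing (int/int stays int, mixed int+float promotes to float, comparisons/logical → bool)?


Operand types: float + float
Rule: mixed int/float promotes to float; int/int stays int
Result type: float


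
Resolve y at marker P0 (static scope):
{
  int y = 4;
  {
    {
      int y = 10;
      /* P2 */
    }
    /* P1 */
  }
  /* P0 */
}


y declared in the same block as P0
y = 4


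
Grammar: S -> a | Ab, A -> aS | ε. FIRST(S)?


Per alternative of S: FIRST(a) = {a}; FIRST(Ab) = {a, b}
FIRST(S) = {a, b}


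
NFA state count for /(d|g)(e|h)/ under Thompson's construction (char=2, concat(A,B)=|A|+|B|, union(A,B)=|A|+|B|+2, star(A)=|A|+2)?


Syntax tree has 4 char leaf(s), 2 union(s), 0 star(s)
chars contribute 4×2 = 8; each union adds +2; each star adds +2
Total: 8 + 4 + 0 = 12 states


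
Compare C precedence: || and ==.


'==' is equality (level 6); '||' is logical OR (level 1)
Higher level binds tighter
'==' has higher precedence than '||'


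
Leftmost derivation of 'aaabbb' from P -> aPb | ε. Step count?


Derivation: P => aPb => aaPbb => aaaPbbb => aaabbb
Steps: 4


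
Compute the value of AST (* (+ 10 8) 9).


Evaluate inner: (+ 10 8) = 18
Evaluate root: (* 18 9) = 162
Result: 162


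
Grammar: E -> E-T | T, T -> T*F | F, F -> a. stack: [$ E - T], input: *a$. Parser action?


'*' can extend T; shift to build T -> T*F
Action: shift


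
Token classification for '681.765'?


Pattern: digits with a decimal point
Type: FLOAT_LITERAL


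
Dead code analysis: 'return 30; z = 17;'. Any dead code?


statement follows a return and is unreachable
Dead: 'z = 17'


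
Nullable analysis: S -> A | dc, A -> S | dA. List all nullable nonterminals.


A nonterminal is nullable iff some alternative derives ε (directly, or every symbol in it is nullable)
Nullable: {}


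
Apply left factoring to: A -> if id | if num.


Common prefix: 'if'
Factored: A -> if A', A' -> id | num


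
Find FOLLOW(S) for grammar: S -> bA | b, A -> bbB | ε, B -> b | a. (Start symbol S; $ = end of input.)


$ ∈ FOLLOW(S). For each A -> αBβ: add FIRST(β)\{ε} to FOLLOW(B); if β nullable, add FOLLOW(A).
FOLLOW(S) = {$}


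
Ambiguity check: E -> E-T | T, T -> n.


precedence layered via separate nonterminal T: deterministic
Unambiguous


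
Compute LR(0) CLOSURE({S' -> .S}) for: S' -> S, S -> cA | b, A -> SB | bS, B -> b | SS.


Start: S' -> .S
For each item with dot before a nonterminal B, add B -> .γ for every B-production
Closure: [S' -> .S, S -> .cA, S -> .b]


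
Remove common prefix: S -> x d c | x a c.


Common prefix: 'x'
Factored: S -> x S', S' -> d c | a c


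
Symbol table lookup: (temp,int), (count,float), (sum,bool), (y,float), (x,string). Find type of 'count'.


Lookup 'count' → type float


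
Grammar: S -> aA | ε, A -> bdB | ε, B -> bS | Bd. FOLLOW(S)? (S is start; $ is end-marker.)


$ ∈ FOLLOW(S). For each A -> αBβ: add FIRST(β)\{ε} to FOLLOW(B); if β nullable, add FOLLOW(A).
FOLLOW(S) = {$, d}


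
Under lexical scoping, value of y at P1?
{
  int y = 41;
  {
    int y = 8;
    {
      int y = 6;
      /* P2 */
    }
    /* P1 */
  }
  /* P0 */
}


y declared in the same block as P1
y = 8


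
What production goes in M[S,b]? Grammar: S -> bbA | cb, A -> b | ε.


For [S, b]: 'b' ∈ FIRST(bbA)
Entry: S -> bbA


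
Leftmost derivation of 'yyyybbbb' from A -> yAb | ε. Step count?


Derivation: A => yAb => yyAbb => yyyAbbb => yyyyAbbbb => yyyybbbb
Steps: 5


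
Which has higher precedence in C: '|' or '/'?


'/' is multiplicative (level 10); '|' is bitwise OR (level 3)
Higher level binds tighter
'/' has higher precedence than '|'


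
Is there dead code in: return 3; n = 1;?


statement follows a return and is unreachable
Dead: 'n = 1'


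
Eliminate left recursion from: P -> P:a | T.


Left-recursive alternatives: P:a; non-recursive: T
Introduce P': P -> TP', P' -> :aP' | ε


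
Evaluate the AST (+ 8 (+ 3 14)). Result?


Evaluate inner: (+ 3 14) = 17
Evaluate root: (+ 8 17) = 25
Result: 25


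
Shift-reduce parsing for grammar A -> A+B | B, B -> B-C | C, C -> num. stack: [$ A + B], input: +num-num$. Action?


handle 'A+B' on top; lookahead ∈ FOLLOW(A) = {+, $}
Action: reduce (A -> A+B)


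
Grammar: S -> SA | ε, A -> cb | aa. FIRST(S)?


Per alternative of S: FIRST(SA) = {a, c}; FIRST(ε) = {ε}
FIRST(S) = {a, c, ε}


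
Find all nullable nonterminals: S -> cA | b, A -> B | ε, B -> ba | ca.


A nonterminal is nullable iff some alternative derives ε (directly, or every symbol in it is nullable)
Nullable: {A}


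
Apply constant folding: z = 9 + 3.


9 + 3 = 12 at compile time
Optimized: z = 12


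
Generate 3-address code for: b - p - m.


Break into single-operator statements:
t1 = b - p
t2 = t1 - m


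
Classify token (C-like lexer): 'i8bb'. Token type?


Pattern: letter/underscore followed by alphanumerics, not a keyword
Type: IDENTIFIER


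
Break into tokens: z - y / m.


Scan left to right, longest-match per lexeme
Tokens: ID(z), OP(-), ID(y), OP(/), ID(m)


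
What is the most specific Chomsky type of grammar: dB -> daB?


LHS has context (more than one symbol) and |LHS| ≤ |RHS|
Classification: Type 1 (Context-Sensitive)


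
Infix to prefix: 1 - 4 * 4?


'*' binds tighter: tree is (- 1 (* 4 4))
Prefix: - 1 * 4 4


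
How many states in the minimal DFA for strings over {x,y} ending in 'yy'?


Track the longest suffix of input matching a prefix of 'yy': 3 classes (prefixes of length 0..2)
Minimal DFA: 3 states


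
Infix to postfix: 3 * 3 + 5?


Left to right (same or higher precedence on left)
Postfix: 3 3 * 5 +


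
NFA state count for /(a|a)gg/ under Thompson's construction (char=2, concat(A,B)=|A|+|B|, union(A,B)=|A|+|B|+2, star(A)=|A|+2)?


Syntax tree has 4 char leaf(s), 1 union(s), 0 star(s)
chars contribute 4×2 = 8; each union adds +2; each star adds +2
Total: 8 + 2 + 0 = 10 states


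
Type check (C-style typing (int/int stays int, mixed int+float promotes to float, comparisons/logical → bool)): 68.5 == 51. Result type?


Operand types: float == int
Rule: comparison yields bool
Result type: bool


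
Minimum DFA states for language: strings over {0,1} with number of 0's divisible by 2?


Track (count of 0) mod 2: states 0..1, accept at 0
Minimal DFA: 2 states


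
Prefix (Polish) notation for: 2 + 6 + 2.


left-to-right (same/higher precedence on left): tree is (+ (+ 2 6) 2)
Prefix: + + 2 6 2


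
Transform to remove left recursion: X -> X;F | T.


Left-recursive alternatives: X;F; non-recursive: T
Introduce X': X -> TX', X' -> ;FX' | ε


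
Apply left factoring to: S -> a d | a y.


Common prefix: 'a'
Factored: S -> a S', S' -> d | y


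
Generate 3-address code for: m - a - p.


Break into single-operator statements:
t1 = m - a
t2 = t1 - p


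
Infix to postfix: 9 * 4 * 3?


Left to right (same or higher precedence on left)
Postfix: 9 4 * 3 *


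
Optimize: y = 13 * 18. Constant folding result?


13 * 18 = 234 at compile time
Optimized: y = 234


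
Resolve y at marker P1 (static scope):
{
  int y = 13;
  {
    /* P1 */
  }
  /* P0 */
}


P1's block does not declare y; resolves to the enclosing declaration at depth 0
y = 13


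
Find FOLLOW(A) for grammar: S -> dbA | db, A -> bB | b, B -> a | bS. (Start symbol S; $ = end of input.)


$ ∈ FOLLOW(S). For each A -> αBβ: add FIRST(β)\{ε} to FOLLOW(B); if β nullable, add FOLLOW(A).
FOLLOW(A) = {$}


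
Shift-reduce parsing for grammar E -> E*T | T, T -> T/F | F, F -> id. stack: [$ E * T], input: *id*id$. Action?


handle 'E*T' on top; lookahead ∈ FOLLOW(E) = {*, $}
Action: reduce (E -> E*T)


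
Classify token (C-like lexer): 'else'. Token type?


Pattern: reserved word
Type: KEYWORD


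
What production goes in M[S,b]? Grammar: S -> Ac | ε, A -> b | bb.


For [S, b]: 'b' ∈ FIRST(Ac)
Entry: S -> Ac


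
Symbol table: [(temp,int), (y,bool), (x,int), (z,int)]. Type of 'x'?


Lookup 'x' → type int


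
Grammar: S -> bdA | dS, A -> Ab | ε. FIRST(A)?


Per alternative of A: FIRST(Ab) = {b}; FIRST(ε) = {ε}
FIRST(A) = {b, ε}


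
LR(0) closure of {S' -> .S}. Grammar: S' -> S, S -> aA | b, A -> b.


Start: S' -> .S
For each item with dot before a nonterminal B, add B -> .γ for every B-production
Closure: [S' -> .S, S -> .aA, S -> .b]


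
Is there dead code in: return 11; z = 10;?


statement follows a return and is unreachable
Dead: 'z = 10'


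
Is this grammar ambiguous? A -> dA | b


right-linear, alternatives start with distinct terminals 'd' vs 'b': unique leftmost derivation
Unambiguous


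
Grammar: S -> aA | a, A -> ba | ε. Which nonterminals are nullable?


A nonterminal is nullable iff some alternative derives ε (directly, or every symbol in it is nullable)
Nullable: {A}


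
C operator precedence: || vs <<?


'<<' is shift (level 8); '||' is logical OR (level 1)
Higher level binds tighter
'<<' has higher precedence than '||'


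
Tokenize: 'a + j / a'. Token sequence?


Scan left to right, longest-match per lexeme
Tokens: ID(a), OP(+), ID(j), OP(/), ID(a)


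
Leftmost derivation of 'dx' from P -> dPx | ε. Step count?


Derivation: P => dPx => dx
Steps: 2


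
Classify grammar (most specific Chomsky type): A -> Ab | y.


Left-linear: every RHS is a terminal or one nonterminal followed by a terminal
Classification: Type 3 (Regular)


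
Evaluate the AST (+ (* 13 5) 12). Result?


Evaluate inner: (* 13 5) = 65
Evaluate root: (+ 65 12) = 77
Result: 77


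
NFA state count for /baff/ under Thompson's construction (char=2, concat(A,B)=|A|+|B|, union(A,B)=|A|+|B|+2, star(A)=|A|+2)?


Syntax tree has 4 char leaf(s), 0 union(s), 0 star(s)
chars contribute 4×2 = 8; each union adds +2; each star adds +2
Total: 8 + 0 + 0 = 8 states


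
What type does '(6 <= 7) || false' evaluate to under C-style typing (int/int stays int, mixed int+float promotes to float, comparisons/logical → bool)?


Operand types: bool || bool
Rule: logical operators take bool operands and yield bool
Result type: bool


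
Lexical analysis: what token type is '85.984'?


Pattern: digits with a decimal point
Type: FLOAT_LITERAL


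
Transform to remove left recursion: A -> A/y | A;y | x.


Left-recursive alternatives: A/y, A;y; non-recursive: x
Introduce A': A -> xA', A' -> /yA' | ;yA' | ε


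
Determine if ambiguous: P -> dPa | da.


balanced d^n…a^n: each string has a unique parse
Unambiguous


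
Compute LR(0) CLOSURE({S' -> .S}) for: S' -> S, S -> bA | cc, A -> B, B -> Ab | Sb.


Start: S' -> .S
For each item with dot before a nonterminal B, add B -> .γ for every B-production
Closure: [S' -> .S, S -> .bA, S -> .cc]


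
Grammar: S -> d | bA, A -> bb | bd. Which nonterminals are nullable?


A nonterminal is nullable iff some alternative derives ε (directly, or every symbol in it is nullable)
Nullable: {}


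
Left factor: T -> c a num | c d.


Common prefix: 'c'
Factored: T -> c T', T' -> a num | d


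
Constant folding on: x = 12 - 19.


12 - 19 = -7 at compile time
Optimized: x = -7


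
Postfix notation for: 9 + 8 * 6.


* has higher precedence, evaluate 8*6 first
Postfix: 9 8 6 * +


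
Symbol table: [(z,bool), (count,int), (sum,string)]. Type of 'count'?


Lookup 'count' → type int


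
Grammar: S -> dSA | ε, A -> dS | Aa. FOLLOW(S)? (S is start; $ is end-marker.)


$ ∈ FOLLOW(S). For each A -> αBβ: add FIRST(β)\{ε} to FOLLOW(B); if β nullable, add FOLLOW(A).
FOLLOW(S) = {$, a, d}


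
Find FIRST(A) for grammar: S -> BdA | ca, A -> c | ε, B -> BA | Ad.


Per alternative of A: FIRST(c) = {c}; FIRST(ε) = {ε}
FIRST(A) = {c, ε}


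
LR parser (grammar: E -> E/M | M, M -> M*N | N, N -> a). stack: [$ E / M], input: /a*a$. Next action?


handle 'E/M' on top; lookahead ∈ FOLLOW(E) = {/, $}
Action: reduce (E -> E/M)


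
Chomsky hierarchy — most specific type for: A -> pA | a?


Right-linear: every RHS is a terminal or a terminal followed by one nonterminal
Classification: Type 3 (Regular)


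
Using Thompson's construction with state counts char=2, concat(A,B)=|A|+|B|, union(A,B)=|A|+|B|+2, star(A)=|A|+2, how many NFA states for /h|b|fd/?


Syntax tree has 4 char leaf(s), 2 union(s), 0 star(s)
chars contribute 4×2 = 8; each union adds +2; each star adds +2
Total: 8 + 4 + 0 = 12 states


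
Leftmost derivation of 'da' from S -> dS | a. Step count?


Derivation: S => dS => da
Steps: 2


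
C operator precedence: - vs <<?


'-' is additive (level 9); '<<' is shift (level 8)
Higher level binds tighter
'-' has higher precedence than '<<'


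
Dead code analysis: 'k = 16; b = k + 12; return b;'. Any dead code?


k is read by b's definition; b is returned
No dead code


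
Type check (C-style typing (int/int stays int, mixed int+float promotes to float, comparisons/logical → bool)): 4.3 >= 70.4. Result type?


Operand types: float >= float
Rule: comparison yields bool
Result type: bool


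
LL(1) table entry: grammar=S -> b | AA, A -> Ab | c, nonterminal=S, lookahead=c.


For [S, c]: 'c' ∈ FIRST(AA)
Entry: S -> AA


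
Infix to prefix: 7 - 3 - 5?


left-to-right (same/higher precedence on left): tree is (- (- 7 3) 5)
Prefix: - - 7 3 5


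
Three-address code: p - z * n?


Break into single-operator statements:
t1 = z * n
t2 = p - t1


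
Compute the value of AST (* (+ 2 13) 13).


Evaluate inner: (+ 2 13) = 15
Evaluate root: (* 15 13) = 195
Result: 195


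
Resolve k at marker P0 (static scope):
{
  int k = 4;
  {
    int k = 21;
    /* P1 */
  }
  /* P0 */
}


k declared in the same block as P0
k = 4


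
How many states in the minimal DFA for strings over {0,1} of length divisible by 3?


Track length mod 3: states 0..2, accept at 0
Minimal DFA: 3 states


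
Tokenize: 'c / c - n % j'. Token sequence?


Scan left to right, longest-match per lexeme
Tokens: ID(c), OP(/), ID(c), OP(-), ID(n), OP(%), ID(j)


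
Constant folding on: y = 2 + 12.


2 + 12 = 14 at compile time
Optimized: y = 14


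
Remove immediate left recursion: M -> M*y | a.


Left-recursive alternatives: M*y; non-recursive: a
Introduce M': M -> aM', M' -> *yM' | ε


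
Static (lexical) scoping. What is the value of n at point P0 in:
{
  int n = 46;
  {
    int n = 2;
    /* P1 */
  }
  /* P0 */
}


n declared in the same block as P0
n = 46


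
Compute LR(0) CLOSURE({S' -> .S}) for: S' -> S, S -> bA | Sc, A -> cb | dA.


Start: S' -> .S
For each item with dot before a nonterminal B, add B -> .γ for every B-production
Closure: [S' -> .S, S -> .bA, S -> .Sc]


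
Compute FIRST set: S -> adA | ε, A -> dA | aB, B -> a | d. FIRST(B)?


Per alternative of B: FIRST(a) = {a}; FIRST(d) = {d}
FIRST(B) = {a, d}


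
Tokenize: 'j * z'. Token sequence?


Scan left to right, longest-match per lexeme
Tokens: ID(j), OP(*), ID(z)


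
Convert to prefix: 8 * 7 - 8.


left-to-right (same/higher precedence on left): tree is (- (* 8 7) 8)
Prefix: - * 8 7 8


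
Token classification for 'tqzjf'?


Pattern: letter/underscore followed by alphanumerics, not a keyword
Type: IDENTIFIER


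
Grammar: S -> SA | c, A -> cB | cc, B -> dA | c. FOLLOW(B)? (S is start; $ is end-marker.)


$ ∈ FOLLOW(S). For each A -> αBβ: add FIRST(β)\{ε} to FOLLOW(B); if β nullable, add FOLLOW(A).
FOLLOW(B) = {$, c}


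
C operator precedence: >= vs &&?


'>=' is relational (level 7); '&&' is logical AND (level 2)
Higher level binds tighter
'>=' has higher precedence than '&&'


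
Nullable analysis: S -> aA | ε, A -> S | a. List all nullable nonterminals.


A nonterminal is nullable iff some alternative derives ε (directly, or every symbol in it is nullable)
Nullable: {A, S}


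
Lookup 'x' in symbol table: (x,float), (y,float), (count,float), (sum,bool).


Lookup 'x' → type float


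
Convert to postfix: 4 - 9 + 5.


Left to right (same or higher precedence on left)
Postfix: 4 9 - 5 +


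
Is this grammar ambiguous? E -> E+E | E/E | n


'n+n/n' has two parse trees (no precedence encoded between + and /)
Ambiguous


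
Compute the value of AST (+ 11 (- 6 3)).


Evaluate inner: (- 6 3) = 3
Evaluate root: (+ 11 3) = 14
Result: 14


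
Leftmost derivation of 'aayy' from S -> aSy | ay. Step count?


Derivation: S => aSy => aayy
Steps: 2


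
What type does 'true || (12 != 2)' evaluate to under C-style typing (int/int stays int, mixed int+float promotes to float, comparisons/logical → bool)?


Operand types: bool || bool
Rule: logical operators take bool operands and yield bool
Result type: bool


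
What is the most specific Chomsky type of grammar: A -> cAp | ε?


Single nonterminal LHS, but c^n p^n is not regular
Classification: Type 2 (Context-Free)


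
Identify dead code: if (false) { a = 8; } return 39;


condition is constant false, so the whole block is unreachable
Dead: 'if (false) { a = 8; }'


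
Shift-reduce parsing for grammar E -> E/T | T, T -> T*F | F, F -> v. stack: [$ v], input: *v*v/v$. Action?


'v' on top is the handle for F -> v
Action: reduce (F -> v)


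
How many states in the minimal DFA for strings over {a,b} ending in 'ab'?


Track the longest suffix of input matching a prefix of 'ab': 3 classes (prefixes of length 0..2)
Minimal DFA: 3 states


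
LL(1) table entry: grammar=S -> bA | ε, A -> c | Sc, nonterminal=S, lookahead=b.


For [S, b]: 'b' ∈ FIRST(bA)
Entry: S -> bA


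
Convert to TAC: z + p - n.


Break into single-operator statements:
t1 = z + p
t2 = t1 - n


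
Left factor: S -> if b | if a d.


Common prefix: 'if'
Factored: S -> if S', S' -> b | a d


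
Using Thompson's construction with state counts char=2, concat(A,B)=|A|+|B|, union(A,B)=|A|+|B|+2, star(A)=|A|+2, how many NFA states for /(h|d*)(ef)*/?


Syntax tree has 4 char leaf(s), 1 union(s), 2 star(s)
chars contribute 4×2 = 8; each union adds +2; each star adds +2
Total: 8 + 2 + 4 = 14 states


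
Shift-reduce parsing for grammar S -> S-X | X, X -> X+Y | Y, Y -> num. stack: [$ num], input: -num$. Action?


'num' on top is the handle for Y -> num
Action: reduce (Y -> num)


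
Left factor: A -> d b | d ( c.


Common prefix: 'd'
Factored: A -> d A', A' -> b | ( c


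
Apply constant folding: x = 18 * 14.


18 * 14 = 252 at compile time
Optimized: x = 252


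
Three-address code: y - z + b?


Break into single-operator statements:
t1 = y - z
t2 = t1 + b


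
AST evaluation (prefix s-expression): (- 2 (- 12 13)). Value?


Evaluate inner: (- 12 13) = -1
Evaluate root: (- 2 -1) = 3
Result: 3


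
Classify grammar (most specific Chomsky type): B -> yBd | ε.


Single nonterminal LHS, but y^n d^n is not regular
Classification: Type 2 (Context-Free)


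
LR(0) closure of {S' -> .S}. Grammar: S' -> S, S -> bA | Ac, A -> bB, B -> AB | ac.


Start: S' -> .S
For each item with dot before a nonterminal B, add B -> .γ for every B-production
Closure: [S' -> .S, S -> .bA, S -> .Ac, A -> .bB]


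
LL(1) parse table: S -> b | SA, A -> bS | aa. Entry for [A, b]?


For [A, b]: 'b' ∈ FIRST(bS)
Entry: A -> bS


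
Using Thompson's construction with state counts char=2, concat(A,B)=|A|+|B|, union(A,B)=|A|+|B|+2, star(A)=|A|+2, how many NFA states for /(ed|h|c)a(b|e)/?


Syntax tree has 7 char leaf(s), 3 union(s), 0 star(s)
chars contribute 7×2 = 14; each union adds +2; each star adds +2
Total: 14 + 6 + 0 = 20 states


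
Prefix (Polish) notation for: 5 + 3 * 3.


'*' binds tighter: tree is (+ 5 (* 3 3))
Prefix: + 5 * 3 3


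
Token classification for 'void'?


Pattern: reserved word
Type: KEYWORD


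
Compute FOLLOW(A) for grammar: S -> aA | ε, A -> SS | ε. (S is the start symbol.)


$ ∈ FOLLOW(S). For each A -> αBβ: add FIRST(β)\{ε} to FOLLOW(B); if β nullable, add FOLLOW(A).
FOLLOW(A) = {$, a}


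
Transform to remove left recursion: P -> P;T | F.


Left-recursive alternatives: P;T; non-recursive: F
Introduce P': P -> FP', P' -> ;TP' | ε


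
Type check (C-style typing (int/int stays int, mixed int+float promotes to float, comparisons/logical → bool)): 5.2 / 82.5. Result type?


Operand types: float / float
Rule: mixed int/float promotes to float; int/int stays int
Result type: float


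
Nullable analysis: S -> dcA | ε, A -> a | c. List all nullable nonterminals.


A nonterminal is nullable iff some alternative derives ε (directly, or every symbol in it is nullable)
Nullable: {S}


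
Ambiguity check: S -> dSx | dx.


balanced d^n…x^n: each string has a unique parse
Unambiguous


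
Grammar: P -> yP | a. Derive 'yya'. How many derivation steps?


Derivation: P => yP => yyP => yya
Steps: 3


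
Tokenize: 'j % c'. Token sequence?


Scan left to right, longest-match per lexeme
Tokens: ID(j), OP(%), ID(c)


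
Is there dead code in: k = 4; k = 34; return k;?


first assignment to k is overwritten before any read
Dead: 'k = 4'


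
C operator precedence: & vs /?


'/' is multiplicative (level 10); '&' is bitwise AND (level 5)
Higher level binds tighter
'/' has higher precedence than '&'


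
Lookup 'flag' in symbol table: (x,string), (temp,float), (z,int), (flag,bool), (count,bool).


Lookup 'flag' → type bool


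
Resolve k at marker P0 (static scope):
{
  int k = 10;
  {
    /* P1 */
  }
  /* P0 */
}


k declared in the same block as P0
k = 10


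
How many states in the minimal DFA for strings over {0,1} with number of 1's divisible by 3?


Track (count of 1) mod 3: states 0..2, accept at 0
Minimal DFA: 3 states


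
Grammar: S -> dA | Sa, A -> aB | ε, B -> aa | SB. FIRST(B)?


Per alternative of B: FIRST(aa) = {a}; FIRST(SB) = {d}
FIRST(B) = {a, d}


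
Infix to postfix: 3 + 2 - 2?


Left to right (same or higher precedence on left)
Postfix: 3 2 + 2 -


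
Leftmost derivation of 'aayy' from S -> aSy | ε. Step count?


Derivation: S => aSy => aaSyy => aayy
Steps: 3


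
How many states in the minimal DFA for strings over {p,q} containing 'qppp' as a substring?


KMP-style automaton: 4 progress states + 1 absorbing accept = 5
Minimal DFA: 5 states


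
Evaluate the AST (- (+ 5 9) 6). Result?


Evaluate inner: (+ 5 9) = 14
Evaluate root: (- 14 6) = 8
Result: 8


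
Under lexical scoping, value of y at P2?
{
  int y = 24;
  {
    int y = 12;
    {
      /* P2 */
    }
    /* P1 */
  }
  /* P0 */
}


P2's block does not declare y; resolves to the enclosing declaration at depth 1
y = 12


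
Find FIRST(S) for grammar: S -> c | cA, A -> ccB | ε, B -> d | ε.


Per alternative of S: FIRST(c) = {c}; FIRST(cA) = {c}
FIRST(S) = {c}


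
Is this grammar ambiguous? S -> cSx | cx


balanced c^n…x^n: each string has a unique parse
Unambiguous


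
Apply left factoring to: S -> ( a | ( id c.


Common prefix: '('
Factored: S -> ( S', S' -> a | id c


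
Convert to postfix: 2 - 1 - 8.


Left to right (same or higher precedence on left)
Postfix: 2 1 - 8 -


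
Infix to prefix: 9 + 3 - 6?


left-to-right (same/higher precedence on left): tree is (- (+ 9 3) 6)
Prefix: - + 9 3 6


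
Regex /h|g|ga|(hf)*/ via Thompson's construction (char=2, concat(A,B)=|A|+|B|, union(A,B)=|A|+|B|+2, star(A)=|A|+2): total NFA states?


Syntax tree has 6 char leaf(s), 3 union(s), 1 star(s)
chars contribute 6×2 = 12; each union adds +2; each star adds +2
Total: 12 + 6 + 2 = 20 states


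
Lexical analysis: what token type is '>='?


Pattern: operator symbol
Type: OPERATOR


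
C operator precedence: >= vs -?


'-' is additive (level 9); '>=' is relational (level 7)
Higher level binds tighter
'-' has higher precedence than '>='


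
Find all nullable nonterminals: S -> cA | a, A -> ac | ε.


A nonterminal is nullable iff some alternative derives ε (directly, or every symbol in it is nullable)
Nullable: {A}


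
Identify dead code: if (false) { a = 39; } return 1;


condition is constant false, so the whole block is unreachable
Dead: 'if (false) { a = 39; }'


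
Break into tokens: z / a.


Scan left to right, longest-match per lexeme
Tokens: ID(z), OP(/), ID(a)


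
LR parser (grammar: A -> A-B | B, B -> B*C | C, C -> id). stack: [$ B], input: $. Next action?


lookahead ∉ {*} so B won't extend; reduce A -> B
Action: reduce (A -> B)


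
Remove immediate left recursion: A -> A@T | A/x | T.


Left-recursive alternatives: A@T, A/x; non-recursive: T
Introduce A': A -> TA', A' -> @TA' | /xA' | ε


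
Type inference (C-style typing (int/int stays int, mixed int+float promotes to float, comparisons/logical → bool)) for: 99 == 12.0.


Operand types: int == float
Rule: comparison yields bool
Result type: bool


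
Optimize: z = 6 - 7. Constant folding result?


6 - 7 = -1 at compile time
Optimized: z = -1


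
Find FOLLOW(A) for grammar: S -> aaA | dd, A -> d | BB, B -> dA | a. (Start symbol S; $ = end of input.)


$ ∈ FOLLOW(S). For each A -> αBβ: add FIRST(β)\{ε} to FOLLOW(B); if β nullable, add FOLLOW(A).
FOLLOW(A) = {$, a, d}


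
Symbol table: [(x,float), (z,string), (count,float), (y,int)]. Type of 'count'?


Lookup 'count' → type float


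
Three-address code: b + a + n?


Break into single-operator statements:
t1 = b + a
t2 = t1 + n


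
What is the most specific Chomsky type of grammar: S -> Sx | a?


Left-linear: every RHS is a terminal or one nonterminal followed by a terminal
Classification: Type 3 (Regular)


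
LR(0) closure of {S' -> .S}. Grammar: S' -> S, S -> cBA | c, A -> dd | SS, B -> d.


Start: S' -> .S
For each item with dot before a nonterminal B, add B -> .γ for every B-production
Closure: [S' -> .S, S -> .cBA, S -> .c]


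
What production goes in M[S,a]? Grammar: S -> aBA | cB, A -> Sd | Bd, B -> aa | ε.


For [S, a]: 'a' ∈ FIRST(aBA)
Entry: S -> aBA


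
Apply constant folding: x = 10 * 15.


10 * 15 = 150 at compile time
Optimized: x = 150


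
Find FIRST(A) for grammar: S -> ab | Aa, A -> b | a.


Per alternative of A: FIRST(b) = {b}; FIRST(a) = {a}
FIRST(A) = {a, b}


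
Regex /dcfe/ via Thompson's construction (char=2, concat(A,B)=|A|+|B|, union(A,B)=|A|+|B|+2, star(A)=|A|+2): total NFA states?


Syntax tree has 4 char leaf(s), 0 union(s), 0 star(s)
chars contribute 4×2 = 8; each union adds +2; each star adds +2
Total: 8 + 0 + 0 = 8 states


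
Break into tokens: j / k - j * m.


Scan left to right, longest-match per lexeme
Tokens: ID(j), OP(/), ID(k), OP(-), ID(j), OP(*), ID(m)


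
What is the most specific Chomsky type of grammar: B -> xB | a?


Right-linear: every RHS is a terminal or a terminal followed by one nonterminal
Classification: Type 3 (Regular)


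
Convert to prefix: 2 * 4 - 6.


left-to-right (same/higher precedence on left): tree is (- (* 2 4) 6)
Prefix: - * 2 4 6


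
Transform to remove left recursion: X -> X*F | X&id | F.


Left-recursive alternatives: X*F, X&id; non-recursive: F
Introduce X': X -> FX', X' -> *FX' | &idX' | ε


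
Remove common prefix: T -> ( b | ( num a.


Common prefix: '('
Factored: T -> ( T', T' -> b | num a


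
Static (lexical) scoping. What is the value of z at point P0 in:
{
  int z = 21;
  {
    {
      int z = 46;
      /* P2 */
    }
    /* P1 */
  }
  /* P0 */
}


z declared in the same block as P0
z = 21


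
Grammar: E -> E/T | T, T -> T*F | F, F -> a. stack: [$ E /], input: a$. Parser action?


no handle ('E/' is not any RHS); shift 'a'
Action: shift


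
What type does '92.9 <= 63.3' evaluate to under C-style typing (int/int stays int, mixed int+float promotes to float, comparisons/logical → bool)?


Operand types: float <= float
Rule: comparison yields bool
Result type: bool


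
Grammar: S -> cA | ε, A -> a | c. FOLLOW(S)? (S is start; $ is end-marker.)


$ ∈ FOLLOW(S). For each A -> αBβ: add FIRST(β)\{ε} to FOLLOW(B); if β nullable, add FOLLOW(A).
FOLLOW(S) = {$}


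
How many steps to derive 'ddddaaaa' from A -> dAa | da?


Derivation: A => dAa => ddAaa => dddAaaa => ddddaaaa
Steps: 4


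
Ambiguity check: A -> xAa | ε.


balanced x^n…a^n: each string has a unique parse
Unambiguous


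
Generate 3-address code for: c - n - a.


Break into single-operator statements:
t1 = c - n
t2 = t1 - a


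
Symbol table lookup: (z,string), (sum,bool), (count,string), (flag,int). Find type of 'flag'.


Lookup 'flag' → type int


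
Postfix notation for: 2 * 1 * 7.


Left to right (same or higher precedence on left)
Postfix: 2 1 * 7 *


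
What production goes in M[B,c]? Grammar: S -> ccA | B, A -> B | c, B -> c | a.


For [B, c]: 'c' ∈ FIRST(c)
Entry: B -> c


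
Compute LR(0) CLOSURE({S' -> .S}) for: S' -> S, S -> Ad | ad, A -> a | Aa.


Start: S' -> .S
For each item with dot before a nonterminal B, add B -> .γ for every B-production
Closure: [S' -> .S, S -> .Ad, S -> .ad, A -> .a, A -> .Aa]
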